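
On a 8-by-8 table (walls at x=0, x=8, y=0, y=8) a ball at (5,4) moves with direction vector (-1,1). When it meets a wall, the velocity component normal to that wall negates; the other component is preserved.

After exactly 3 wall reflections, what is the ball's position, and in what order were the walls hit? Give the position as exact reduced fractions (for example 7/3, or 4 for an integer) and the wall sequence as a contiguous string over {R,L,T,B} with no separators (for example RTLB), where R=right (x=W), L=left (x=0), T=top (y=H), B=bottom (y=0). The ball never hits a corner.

Final position: (7,0)
Wall sequence: TLB

1. t=4 → T at (1,8); v=(-1,-1)
2. t=1 → L at (0,7); v=(1,-1)
3. t=7 → B at (7,0); v=(1,1)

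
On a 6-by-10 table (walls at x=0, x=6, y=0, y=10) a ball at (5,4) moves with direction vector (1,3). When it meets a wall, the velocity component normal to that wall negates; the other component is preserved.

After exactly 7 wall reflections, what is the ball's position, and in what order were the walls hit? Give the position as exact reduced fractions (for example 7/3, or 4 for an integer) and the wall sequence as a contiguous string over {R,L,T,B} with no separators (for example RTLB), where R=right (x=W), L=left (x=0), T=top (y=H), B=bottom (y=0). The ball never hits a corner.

Final position: (6,3)
Wall sequence: RTBLTBR

1. t=1 → R at (6,7); v=(-1,3)
2. t=1 → T at (5,10); v=(-1,-3)
3. t=10/3 → B at (5/3,0); v=(-1,3)
4. t=5/3 → L at (0,5); v=(1,3)
5. t=5/3 → T at (5/3,10); v=(1,-3)
6. t=10/3 → B at (5,0); v=(1,3)
7. t=1 → R at (6,3); v=(-1,3)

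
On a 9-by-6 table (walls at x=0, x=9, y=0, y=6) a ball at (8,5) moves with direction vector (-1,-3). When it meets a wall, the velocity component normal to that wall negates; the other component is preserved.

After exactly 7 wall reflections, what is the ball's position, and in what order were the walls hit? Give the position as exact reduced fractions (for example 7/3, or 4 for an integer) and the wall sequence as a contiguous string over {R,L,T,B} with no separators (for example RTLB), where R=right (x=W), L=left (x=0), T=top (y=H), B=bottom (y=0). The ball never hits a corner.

1. t=5/3 → B at (19/3,0); v=(-1,3)
2. t=2 → T at (13/3,6); v=(-1,-3)
3. t=2 → B at (7/3,0); v=(-1,3)
4. t=2 → T at (1/3,6); v=(-1,-3)
5. t=1/3 → L at (0,5); v=(1,-3)
6. t=5/3 → B at (5/3,0); v=(1,3)
7. t=2 → T at (11/3,6); v=(1,-3)

Final position: (11/3,6)
Wall sequence: BTBTLBT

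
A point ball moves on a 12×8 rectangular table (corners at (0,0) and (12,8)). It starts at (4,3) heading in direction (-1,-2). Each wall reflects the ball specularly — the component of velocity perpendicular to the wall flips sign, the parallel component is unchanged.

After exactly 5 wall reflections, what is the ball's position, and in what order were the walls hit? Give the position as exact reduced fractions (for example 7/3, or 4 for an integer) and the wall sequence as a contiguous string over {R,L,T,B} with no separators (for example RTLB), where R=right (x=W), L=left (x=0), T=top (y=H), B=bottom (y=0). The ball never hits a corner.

Final position: (19/2,8)
Wall sequence: BLTBT

1. t=3/2 → B at (5/2,0); v=(-1,2)
2. t=5/2 → L at (0,5); v=(1,2)
3. t=3/2 → T at (3/2,8); v=(1,-2)
4. t=4 → B at (11/2,0); v=(1,2)
5. t=4 → T at (19/2,8); v=(1,-2)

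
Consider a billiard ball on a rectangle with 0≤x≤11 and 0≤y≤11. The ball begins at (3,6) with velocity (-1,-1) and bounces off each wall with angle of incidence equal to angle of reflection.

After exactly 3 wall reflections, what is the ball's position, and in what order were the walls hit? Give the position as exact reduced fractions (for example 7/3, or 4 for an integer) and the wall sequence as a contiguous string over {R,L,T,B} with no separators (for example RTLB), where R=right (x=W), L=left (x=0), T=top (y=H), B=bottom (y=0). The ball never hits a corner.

1. t=3 → L at (0,3); v=(1,-1)
2. t=3 → B at (3,0); v=(1,1)
3. t=8 → R at (11,8); v=(-1,1)

Final position: (11,8)
Wall sequence: LBR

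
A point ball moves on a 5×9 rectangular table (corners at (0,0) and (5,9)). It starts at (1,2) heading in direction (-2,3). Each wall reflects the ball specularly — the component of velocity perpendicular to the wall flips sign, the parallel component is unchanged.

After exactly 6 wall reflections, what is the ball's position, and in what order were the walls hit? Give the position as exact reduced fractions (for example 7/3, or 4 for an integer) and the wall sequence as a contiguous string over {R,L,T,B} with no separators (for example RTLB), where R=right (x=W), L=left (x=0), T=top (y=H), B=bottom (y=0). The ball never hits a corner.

Final position: (5,8)
Wall sequence: LTRBLR

1. t=1/2 → L at (0,7/2); v=(2,3)
2. t=11/6 → T at (11/3,9); v=(2,-3)
3. t=2/3 → R at (5,7); v=(-2,-3)
4. t=7/3 → B at (1/3,0); v=(-2,3)
5. t=1/6 → L at (0,1/2); v=(2,3)
6. t=5/2 → R at (5,8); v=(-2,3)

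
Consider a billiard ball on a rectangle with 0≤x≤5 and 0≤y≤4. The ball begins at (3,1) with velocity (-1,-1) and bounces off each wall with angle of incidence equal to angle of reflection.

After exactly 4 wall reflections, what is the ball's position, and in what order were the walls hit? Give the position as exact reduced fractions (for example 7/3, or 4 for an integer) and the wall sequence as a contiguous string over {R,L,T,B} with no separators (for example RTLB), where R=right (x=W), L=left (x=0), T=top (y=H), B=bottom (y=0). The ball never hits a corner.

Final position: (5,1)
Wall sequence: BLTR

1. t=1 → B at (2,0); v=(-1,1)
2. t=2 → L at (0,2); v=(1,1)
3. t=2 → T at (2,4); v=(1,-1)
4. t=3 → R at (5,1); v=(-1,-1)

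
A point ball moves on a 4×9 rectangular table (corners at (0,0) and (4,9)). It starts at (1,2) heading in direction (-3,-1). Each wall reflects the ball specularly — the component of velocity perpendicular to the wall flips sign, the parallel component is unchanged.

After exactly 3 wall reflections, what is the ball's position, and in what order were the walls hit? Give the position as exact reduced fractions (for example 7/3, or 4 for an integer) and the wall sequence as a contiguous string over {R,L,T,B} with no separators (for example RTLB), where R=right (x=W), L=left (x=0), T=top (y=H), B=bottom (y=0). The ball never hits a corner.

1. t=1/3 → L at (0,5/3); v=(3,-1)
2. t=4/3 → R at (4,1/3); v=(-3,-1)
3. t=1/3 → B at (3,0); v=(-3,1)

Final position: (3,0)
Wall sequence: LRB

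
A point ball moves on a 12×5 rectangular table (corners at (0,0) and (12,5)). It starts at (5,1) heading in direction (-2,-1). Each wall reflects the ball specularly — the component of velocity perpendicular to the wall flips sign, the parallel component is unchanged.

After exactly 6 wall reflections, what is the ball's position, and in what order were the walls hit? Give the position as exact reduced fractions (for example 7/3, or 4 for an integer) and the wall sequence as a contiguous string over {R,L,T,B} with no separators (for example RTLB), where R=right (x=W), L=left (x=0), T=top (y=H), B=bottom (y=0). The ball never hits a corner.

1. t=1 → B at (3,0); v=(-2,1)
2. t=3/2 → L at (0,3/2); v=(2,1)
3. t=7/2 → T at (7,5); v=(2,-1)
4. t=5/2 → R at (12,5/2); v=(-2,-1)
5. t=5/2 → B at (7,0); v=(-2,1)
6. t=7/2 → L at (0,7/2); v=(2,1)

Final position: (0,7/2)
Wall sequence: BLTRBL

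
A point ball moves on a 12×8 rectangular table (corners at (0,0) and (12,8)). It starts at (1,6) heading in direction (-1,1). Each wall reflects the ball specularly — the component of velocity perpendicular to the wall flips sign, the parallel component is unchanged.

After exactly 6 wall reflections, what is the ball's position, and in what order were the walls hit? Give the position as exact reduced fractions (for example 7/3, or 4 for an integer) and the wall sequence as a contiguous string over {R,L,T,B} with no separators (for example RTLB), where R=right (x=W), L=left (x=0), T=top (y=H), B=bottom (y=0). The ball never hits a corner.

Final position: (0,1)
Wall sequence: LTBRTL

1. t=1 → L at (0,7); v=(1,1)
2. t=1 → T at (1,8); v=(1,-1)
3. t=8 → B at (9,0); v=(1,1)
4. t=3 → R at (12,3); v=(-1,1)
5. t=5 → T at (7,8); v=(-1,-1)
6. t=7 → L at (0,1); v=(1,-1)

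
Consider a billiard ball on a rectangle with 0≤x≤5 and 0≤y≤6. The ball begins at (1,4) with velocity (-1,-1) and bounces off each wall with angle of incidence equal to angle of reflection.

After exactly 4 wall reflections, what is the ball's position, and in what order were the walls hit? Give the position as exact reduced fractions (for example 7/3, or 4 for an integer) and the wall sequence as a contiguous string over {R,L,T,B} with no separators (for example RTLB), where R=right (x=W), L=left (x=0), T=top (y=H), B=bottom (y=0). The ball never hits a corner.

1. t=1 → L at (0,3); v=(1,-1)
2. t=3 → B at (3,0); v=(1,1)
3. t=2 → R at (5,2); v=(-1,1)
4. t=4 → T at (1,6); v=(-1,-1)

Final position: (1,6)
Wall sequence: LBRT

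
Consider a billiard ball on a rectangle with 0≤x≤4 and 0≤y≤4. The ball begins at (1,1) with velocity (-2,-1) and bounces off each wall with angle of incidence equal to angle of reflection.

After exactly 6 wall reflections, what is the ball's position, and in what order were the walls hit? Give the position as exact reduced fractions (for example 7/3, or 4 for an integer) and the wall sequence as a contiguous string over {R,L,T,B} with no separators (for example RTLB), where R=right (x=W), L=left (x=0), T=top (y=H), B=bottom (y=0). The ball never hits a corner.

Final position: (4,5/2)
Wall sequence: LBRLTR

1. t=1/2 → L at (0,1/2); v=(2,-1)
2. t=1/2 → B at (1,0); v=(2,1)
3. t=3/2 → R at (4,3/2); v=(-2,1)
4. t=2 → L at (0,7/2); v=(2,1)
5. t=1/2 → T at (1,4); v=(2,-1)
6. t=3/2 → R at (4,5/2); v=(-2,-1)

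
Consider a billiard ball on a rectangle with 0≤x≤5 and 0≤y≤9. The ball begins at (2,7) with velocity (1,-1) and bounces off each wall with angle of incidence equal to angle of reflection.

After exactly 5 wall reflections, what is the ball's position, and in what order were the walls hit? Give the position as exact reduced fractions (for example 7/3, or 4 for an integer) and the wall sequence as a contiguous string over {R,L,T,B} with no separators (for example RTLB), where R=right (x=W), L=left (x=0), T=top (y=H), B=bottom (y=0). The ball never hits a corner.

1. t=3 → R at (5,4); v=(-1,-1)
2. t=4 → B at (1,0); v=(-1,1)
3. t=1 → L at (0,1); v=(1,1)
4. t=5 → R at (5,6); v=(-1,1)
5. t=3 → T at (2,9); v=(-1,-1)

Final position: (2,9)
Wall sequence: RBLRT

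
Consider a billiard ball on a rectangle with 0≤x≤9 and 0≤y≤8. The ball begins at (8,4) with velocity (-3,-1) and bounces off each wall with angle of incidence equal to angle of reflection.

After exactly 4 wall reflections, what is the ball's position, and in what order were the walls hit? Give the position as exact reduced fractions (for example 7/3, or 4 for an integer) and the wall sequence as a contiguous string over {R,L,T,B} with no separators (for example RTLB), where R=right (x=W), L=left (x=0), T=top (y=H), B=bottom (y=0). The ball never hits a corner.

1. t=8/3 → L at (0,4/3); v=(3,-1)
2. t=4/3 → B at (4,0); v=(3,1)
3. t=5/3 → R at (9,5/3); v=(-3,1)
4. t=3 → L at (0,14/3); v=(3,1)

Final position: (0,14/3)
Wall sequence: LBRL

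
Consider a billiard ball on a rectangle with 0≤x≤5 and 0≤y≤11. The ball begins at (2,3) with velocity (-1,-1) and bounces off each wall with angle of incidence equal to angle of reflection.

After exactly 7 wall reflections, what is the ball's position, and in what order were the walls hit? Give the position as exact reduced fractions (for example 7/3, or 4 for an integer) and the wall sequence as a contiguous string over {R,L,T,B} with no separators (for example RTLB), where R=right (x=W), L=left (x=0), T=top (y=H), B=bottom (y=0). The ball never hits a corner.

Final position: (0,3)
Wall sequence: LBRLTRL

1. t=2 → L at (0,1); v=(1,-1)
2. t=1 → B at (1,0); v=(1,1)
3. t=4 → R at (5,4); v=(-1,1)
4. t=5 → L at (0,9); v=(1,1)
5. t=2 → T at (2,11); v=(1,-1)
6. t=3 → R at (5,8); v=(-1,-1)
7. t=5 → L at (0,3); v=(1,-1)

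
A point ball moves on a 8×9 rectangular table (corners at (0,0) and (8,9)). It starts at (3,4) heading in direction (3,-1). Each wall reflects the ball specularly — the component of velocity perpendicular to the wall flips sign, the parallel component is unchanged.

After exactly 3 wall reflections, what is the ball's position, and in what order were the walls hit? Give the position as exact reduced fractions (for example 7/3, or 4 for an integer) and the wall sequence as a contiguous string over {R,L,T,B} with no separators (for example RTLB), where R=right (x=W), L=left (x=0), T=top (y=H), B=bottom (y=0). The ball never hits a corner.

1. t=5/3 → R at (8,7/3); v=(-3,-1)
2. t=7/3 → B at (1,0); v=(-3,1)
3. t=1/3 → L at (0,1/3); v=(3,1)

Final position: (0,1/3)
Wall sequence: RBL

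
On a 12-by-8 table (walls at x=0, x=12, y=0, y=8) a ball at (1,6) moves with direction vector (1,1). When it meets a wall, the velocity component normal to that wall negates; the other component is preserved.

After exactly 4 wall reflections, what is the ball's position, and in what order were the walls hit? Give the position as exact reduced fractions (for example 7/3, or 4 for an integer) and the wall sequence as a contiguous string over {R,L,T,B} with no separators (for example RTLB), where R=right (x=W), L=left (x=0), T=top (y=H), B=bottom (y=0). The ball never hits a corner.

Final position: (5,8)
Wall sequence: TBRT

1. t=2 → T at (3,8); v=(1,-1)
2. t=8 → B at (11,0); v=(1,1)
3. t=1 → R at (12,1); v=(-1,1)
4. t=7 → T at (5,8); v=(-1,-1)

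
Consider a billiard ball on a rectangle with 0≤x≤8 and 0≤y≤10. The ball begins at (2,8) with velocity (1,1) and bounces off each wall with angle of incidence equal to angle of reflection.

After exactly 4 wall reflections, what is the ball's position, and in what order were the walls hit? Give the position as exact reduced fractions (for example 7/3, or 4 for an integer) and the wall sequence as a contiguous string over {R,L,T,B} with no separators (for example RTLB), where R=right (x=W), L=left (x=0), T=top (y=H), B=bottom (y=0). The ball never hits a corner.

Final position: (0,2)
Wall sequence: TRBL

1. t=2 → T at (4,10); v=(1,-1)
2. t=4 → R at (8,6); v=(-1,-1)
3. t=6 → B at (2,0); v=(-1,1)
4. t=2 → L at (0,2); v=(1,1)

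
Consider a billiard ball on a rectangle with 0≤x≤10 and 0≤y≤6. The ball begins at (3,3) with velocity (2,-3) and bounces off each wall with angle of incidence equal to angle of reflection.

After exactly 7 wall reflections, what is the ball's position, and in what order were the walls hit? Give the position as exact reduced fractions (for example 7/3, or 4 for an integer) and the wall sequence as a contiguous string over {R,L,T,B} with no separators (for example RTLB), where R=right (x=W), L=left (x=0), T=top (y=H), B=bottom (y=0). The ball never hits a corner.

Final position: (1,0)
Wall sequence: BTRBTLB

1. t=1 → B at (5,0); v=(2,3)
2. t=2 → T at (9,6); v=(2,-3)
3. t=1/2 → R at (10,9/2); v=(-2,-3)
4. t=3/2 → B at (7,0); v=(-2,3)
5. t=2 → T at (3,6); v=(-2,-3)
6. t=3/2 → L at (0,3/2); v=(2,-3)
7. t=1/2 → B at (1,0); v=(2,3)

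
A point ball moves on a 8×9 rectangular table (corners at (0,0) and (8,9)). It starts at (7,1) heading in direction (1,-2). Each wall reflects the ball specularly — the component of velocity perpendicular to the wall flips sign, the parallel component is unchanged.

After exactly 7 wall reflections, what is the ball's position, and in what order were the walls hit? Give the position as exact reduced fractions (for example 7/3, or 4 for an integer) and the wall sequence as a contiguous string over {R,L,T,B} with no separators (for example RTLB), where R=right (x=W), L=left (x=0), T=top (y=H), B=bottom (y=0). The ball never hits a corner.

Final position: (8,3)
Wall sequence: BRTLBTR

1. t=1/2 → B at (15/2,0); v=(1,2)
2. t=1/2 → R at (8,1); v=(-1,2)
3. t=4 → T at (4,9); v=(-1,-2)
4. t=4 → L at (0,1); v=(1,-2)
5. t=1/2 → B at (1/2,0); v=(1,2)
6. t=9/2 → T at (5,9); v=(1,-2)
7. t=3 → R at (8,3); v=(-1,-2)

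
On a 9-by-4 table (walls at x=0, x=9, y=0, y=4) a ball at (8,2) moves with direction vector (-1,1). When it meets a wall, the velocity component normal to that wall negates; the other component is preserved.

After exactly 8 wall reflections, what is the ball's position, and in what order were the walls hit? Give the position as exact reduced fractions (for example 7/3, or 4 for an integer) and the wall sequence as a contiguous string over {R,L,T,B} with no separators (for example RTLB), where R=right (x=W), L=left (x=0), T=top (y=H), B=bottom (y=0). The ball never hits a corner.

Final position: (4,0)
Wall sequence: TBLTBRTB

1. t=2 → T at (6,4); v=(-1,-1)
2. t=4 → B at (2,0); v=(-1,1)
3. t=2 → L at (0,2); v=(1,1)
4. t=2 → T at (2,4); v=(1,-1)
5. t=4 → B at (6,0); v=(1,1)
6. t=3 → R at (9,3); v=(-1,1)
7. t=1 → T at (8,4); v=(-1,-1)
8. t=4 → B at (4,0); v=(-1,1)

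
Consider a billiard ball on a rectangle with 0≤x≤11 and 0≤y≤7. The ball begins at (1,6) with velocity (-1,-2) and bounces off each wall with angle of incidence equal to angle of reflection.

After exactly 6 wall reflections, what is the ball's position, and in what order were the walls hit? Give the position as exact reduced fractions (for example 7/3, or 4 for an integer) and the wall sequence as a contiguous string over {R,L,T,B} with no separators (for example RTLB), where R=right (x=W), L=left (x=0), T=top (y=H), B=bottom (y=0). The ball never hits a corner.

Final position: (19/2,7)
Wall sequence: LBTBRT

1. t=1 → L at (0,4); v=(1,-2)
2. t=2 → B at (2,0); v=(1,2)
3. t=7/2 → T at (11/2,7); v=(1,-2)
4. t=7/2 → B at (9,0); v=(1,2)
5. t=2 → R at (11,4); v=(-1,2)
6. t=3/2 → T at (19/2,7); v=(-1,-2)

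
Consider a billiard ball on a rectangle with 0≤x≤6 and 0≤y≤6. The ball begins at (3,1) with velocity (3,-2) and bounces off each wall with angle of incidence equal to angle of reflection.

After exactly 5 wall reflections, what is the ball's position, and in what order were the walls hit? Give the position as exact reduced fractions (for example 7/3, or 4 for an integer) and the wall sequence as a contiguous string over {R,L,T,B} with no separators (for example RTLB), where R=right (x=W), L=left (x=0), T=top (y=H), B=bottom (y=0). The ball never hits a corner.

Final position: (6,3)
Wall sequence: BRLTR

1. t=1/2 → B at (9/2,0); v=(3,2)
2. t=1/2 → R at (6,1); v=(-3,2)
3. t=2 → L at (0,5); v=(3,2)
4. t=1/2 → T at (3/2,6); v=(3,-2)
5. t=3/2 → R at (6,3); v=(-3,-2)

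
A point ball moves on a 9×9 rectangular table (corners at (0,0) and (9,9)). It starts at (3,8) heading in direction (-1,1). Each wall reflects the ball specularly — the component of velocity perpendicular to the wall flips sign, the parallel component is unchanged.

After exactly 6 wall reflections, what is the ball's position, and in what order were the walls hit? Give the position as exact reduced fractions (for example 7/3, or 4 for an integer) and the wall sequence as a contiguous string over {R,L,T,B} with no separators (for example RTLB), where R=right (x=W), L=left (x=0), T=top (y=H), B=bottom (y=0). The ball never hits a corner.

Final position: (0,7)
Wall sequence: TLBRTL

1. t=1 → T at (2,9); v=(-1,-1)
2. t=2 → L at (0,7); v=(1,-1)
3. t=7 → B at (7,0); v=(1,1)
4. t=2 → R at (9,2); v=(-1,1)
5. t=7 → T at (2,9); v=(-1,-1)
6. t=2 → L at (0,7); v=(1,-1)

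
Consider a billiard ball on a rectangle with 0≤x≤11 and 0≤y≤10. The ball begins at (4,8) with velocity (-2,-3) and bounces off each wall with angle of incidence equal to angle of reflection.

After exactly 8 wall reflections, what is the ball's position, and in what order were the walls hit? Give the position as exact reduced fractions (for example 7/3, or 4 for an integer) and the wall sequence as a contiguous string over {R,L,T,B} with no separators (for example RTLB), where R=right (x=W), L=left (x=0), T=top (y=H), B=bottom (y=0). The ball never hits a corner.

1. t=2 → L at (0,2); v=(2,-3)
2. t=2/3 → B at (4/3,0); v=(2,3)
3. t=10/3 → T at (8,10); v=(2,-3)
4. t=3/2 → R at (11,11/2); v=(-2,-3)
5. t=11/6 → B at (22/3,0); v=(-2,3)
6. t=10/3 → T at (2/3,10); v=(-2,-3)
7. t=1/3 → L at (0,9); v=(2,-3)
8. t=3 → B at (6,0); v=(2,3)

Final position: (6,0)
Wall sequence: LBTRBTLB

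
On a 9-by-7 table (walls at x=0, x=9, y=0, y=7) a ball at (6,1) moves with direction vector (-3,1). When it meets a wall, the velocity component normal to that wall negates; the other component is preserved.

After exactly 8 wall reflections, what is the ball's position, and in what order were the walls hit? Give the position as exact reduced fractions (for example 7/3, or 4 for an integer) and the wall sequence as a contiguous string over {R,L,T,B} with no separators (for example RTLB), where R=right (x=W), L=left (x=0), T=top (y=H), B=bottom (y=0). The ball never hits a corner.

Final position: (9,4)
Wall sequence: LRTLRBLR

1. t=2 → L at (0,3); v=(3,1)
2. t=3 → R at (9,6); v=(-3,1)
3. t=1 → T at (6,7); v=(-3,-1)
4. t=2 → L at (0,5); v=(3,-1)
5. t=3 → R at (9,2); v=(-3,-1)
6. t=2 → B at (3,0); v=(-3,1)
7. t=1 → L at (0,1); v=(3,1)
8. t=3 → R at (9,4); v=(-3,1)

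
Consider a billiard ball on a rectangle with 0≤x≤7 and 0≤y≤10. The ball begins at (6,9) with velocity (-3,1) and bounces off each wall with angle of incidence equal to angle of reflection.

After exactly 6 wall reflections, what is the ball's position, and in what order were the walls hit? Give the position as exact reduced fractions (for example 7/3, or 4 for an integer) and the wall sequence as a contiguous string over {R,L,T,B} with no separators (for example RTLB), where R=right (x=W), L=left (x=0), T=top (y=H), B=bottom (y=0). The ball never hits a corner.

Final position: (1,0)
Wall sequence: TLRLRB

1. t=1 → T at (3,10); v=(-3,-1)
2. t=1 → L at (0,9); v=(3,-1)
3. t=7/3 → R at (7,20/3); v=(-3,-1)
4. t=7/3 → L at (0,13/3); v=(3,-1)
5. t=7/3 → R at (7,2); v=(-3,-1)
6. t=2 → B at (1,0); v=(-3,1)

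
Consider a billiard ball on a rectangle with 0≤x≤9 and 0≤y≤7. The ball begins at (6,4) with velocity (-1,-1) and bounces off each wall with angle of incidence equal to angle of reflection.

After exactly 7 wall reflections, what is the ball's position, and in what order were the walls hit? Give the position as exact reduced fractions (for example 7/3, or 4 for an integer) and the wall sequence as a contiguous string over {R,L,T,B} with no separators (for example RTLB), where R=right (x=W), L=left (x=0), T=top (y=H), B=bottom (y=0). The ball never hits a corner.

Final position: (1,7)
Wall sequence: BLTRBLT

1. t=4 → B at (2,0); v=(-1,1)
2. t=2 → L at (0,2); v=(1,1)
3. t=5 → T at (5,7); v=(1,-1)
4. t=4 → R at (9,3); v=(-1,-1)
5. t=3 → B at (6,0); v=(-1,1)
6. t=6 → L at (0,6); v=(1,1)
7. t=1 → T at (1,7); v=(1,-1)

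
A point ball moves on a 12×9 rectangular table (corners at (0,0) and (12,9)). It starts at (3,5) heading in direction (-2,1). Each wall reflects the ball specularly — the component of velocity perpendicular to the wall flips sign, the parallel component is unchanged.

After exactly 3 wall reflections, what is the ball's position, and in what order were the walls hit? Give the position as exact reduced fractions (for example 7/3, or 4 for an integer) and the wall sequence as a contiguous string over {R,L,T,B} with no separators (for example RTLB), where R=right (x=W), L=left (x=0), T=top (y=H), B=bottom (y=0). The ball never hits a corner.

Final position: (12,11/2)
Wall sequence: LTR

1. t=3/2 → L at (0,13/2); v=(2,1)
2. t=5/2 → T at (5,9); v=(2,-1)
3. t=7/2 → R at (12,11/2); v=(-2,-1)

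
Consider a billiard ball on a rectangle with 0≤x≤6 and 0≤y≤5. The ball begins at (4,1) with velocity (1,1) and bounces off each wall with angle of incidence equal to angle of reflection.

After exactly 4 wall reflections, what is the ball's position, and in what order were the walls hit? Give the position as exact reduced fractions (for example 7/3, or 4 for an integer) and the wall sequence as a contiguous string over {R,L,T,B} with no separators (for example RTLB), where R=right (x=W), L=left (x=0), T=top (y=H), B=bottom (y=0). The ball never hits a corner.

Final position: (1,0)
Wall sequence: RTLB

1. t=2 → R at (6,3); v=(-1,1)
2. t=2 → T at (4,5); v=(-1,-1)
3. t=4 → L at (0,1); v=(1,-1)
4. t=1 → B at (1,0); v=(1,1)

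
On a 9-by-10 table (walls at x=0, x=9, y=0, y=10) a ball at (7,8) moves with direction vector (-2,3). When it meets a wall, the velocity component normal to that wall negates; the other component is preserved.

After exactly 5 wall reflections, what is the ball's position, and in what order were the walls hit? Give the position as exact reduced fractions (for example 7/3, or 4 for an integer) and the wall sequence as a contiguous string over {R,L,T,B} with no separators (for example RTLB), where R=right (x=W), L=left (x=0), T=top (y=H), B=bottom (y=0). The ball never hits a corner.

Final position: (9,8)
Wall sequence: TLBTR

1. t=2/3 → T at (17/3,10); v=(-2,-3)
2. t=17/6 → L at (0,3/2); v=(2,-3)
3. t=1/2 → B at (1,0); v=(2,3)
4. t=10/3 → T at (23/3,10); v=(2,-3)
5. t=2/3 → R at (9,8); v=(-2,-3)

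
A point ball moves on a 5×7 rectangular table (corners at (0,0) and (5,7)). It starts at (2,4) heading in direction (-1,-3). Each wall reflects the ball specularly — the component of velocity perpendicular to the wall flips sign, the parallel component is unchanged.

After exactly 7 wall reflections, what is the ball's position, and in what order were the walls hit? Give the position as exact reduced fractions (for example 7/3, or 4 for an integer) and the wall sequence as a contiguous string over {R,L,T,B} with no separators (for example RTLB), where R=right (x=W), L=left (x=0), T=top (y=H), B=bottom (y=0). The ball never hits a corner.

Final position: (4/3,0)
Wall sequence: BLTBRTB

1. t=4/3 → B at (2/3,0); v=(-1,3)
2. t=2/3 → L at (0,2); v=(1,3)
3. t=5/3 → T at (5/3,7); v=(1,-3)
4. t=7/3 → B at (4,0); v=(1,3)
5. t=1 → R at (5,3); v=(-1,3)
6. t=4/3 → T at (11/3,7); v=(-1,-3)
7. t=7/3 → B at (4/3,0); v=(-1,3)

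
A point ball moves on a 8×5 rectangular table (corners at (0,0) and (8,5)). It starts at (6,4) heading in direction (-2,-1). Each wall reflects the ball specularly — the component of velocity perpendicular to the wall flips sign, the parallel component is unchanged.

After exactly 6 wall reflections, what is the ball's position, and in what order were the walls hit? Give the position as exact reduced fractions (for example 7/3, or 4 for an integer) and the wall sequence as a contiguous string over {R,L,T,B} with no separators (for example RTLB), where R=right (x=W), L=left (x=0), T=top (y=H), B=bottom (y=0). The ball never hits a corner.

Final position: (6,0)
Wall sequence: LBRTLB

1. t=3 → L at (0,1); v=(2,-1)
2. t=1 → B at (2,0); v=(2,1)
3. t=3 → R at (8,3); v=(-2,1)
4. t=2 → T at (4,5); v=(-2,-1)
5. t=2 → L at (0,3); v=(2,-1)
6. t=3 → B at (6,0); v=(2,1)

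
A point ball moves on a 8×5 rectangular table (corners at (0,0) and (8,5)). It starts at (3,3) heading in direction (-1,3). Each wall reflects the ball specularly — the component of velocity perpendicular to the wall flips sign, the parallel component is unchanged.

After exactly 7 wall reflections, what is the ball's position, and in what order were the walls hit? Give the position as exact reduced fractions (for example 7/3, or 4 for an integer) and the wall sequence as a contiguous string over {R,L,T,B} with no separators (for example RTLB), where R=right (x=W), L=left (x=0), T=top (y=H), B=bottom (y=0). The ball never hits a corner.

1. t=2/3 → T at (7/3,5); v=(-1,-3)
2. t=5/3 → B at (2/3,0); v=(-1,3)
3. t=2/3 → L at (0,2); v=(1,3)
4. t=1 → T at (1,5); v=(1,-3)
5. t=5/3 → B at (8/3,0); v=(1,3)
6. t=5/3 → T at (13/3,5); v=(1,-3)
7. t=5/3 → B at (6,0); v=(1,3)

Final position: (6,0)
Wall sequence: TBLTBTB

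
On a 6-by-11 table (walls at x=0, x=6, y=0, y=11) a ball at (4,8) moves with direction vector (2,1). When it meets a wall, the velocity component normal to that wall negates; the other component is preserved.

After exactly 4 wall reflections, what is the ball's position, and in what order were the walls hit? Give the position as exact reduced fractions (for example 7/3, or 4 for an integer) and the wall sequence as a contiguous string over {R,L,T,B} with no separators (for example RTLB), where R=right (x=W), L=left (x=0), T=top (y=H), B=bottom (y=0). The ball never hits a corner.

1. t=1 → R at (6,9); v=(-2,1)
2. t=2 → T at (2,11); v=(-2,-1)
3. t=1 → L at (0,10); v=(2,-1)
4. t=3 → R at (6,7); v=(-2,-1)

Final position: (6,7)
Wall sequence: RTLR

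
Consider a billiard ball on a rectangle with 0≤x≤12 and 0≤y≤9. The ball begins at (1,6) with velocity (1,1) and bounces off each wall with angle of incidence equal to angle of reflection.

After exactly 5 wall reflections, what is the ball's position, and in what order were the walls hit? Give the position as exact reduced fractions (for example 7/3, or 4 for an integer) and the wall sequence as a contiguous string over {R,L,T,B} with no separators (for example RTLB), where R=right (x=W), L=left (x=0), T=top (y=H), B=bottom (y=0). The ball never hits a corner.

1. t=3 → T at (4,9); v=(1,-1)
2. t=8 → R at (12,1); v=(-1,-1)
3. t=1 → B at (11,0); v=(-1,1)
4. t=9 → T at (2,9); v=(-1,-1)
5. t=2 → L at (0,7); v=(1,-1)

Final position: (0,7)
Wall sequence: TRBTL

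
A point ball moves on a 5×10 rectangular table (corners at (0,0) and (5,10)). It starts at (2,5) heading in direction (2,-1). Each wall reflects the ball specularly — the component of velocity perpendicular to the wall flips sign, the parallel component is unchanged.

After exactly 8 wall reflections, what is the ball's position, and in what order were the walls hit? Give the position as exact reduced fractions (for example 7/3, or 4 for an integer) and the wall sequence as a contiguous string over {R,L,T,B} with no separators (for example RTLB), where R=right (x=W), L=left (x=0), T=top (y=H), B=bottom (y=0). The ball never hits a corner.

Final position: (2,10)
Wall sequence: RLBRLRLT

1. t=3/2 → R at (5,7/2); v=(-2,-1)
2. t=5/2 → L at (0,1); v=(2,-1)
3. t=1 → B at (2,0); v=(2,1)
4. t=3/2 → R at (5,3/2); v=(-2,1)
5. t=5/2 → L at (0,4); v=(2,1)
6. t=5/2 → R at (5,13/2); v=(-2,1)
7. t=5/2 → L at (0,9); v=(2,1)
8. t=1 → T at (2,10); v=(2,-1)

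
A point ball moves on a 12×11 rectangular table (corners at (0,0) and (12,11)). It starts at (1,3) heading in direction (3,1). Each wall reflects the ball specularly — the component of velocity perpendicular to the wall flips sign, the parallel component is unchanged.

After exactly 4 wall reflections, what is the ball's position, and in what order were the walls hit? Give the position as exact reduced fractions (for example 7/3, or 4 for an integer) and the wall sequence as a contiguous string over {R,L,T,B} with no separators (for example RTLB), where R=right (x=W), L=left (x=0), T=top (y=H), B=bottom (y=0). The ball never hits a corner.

1. t=11/3 → R at (12,20/3); v=(-3,1)
2. t=4 → L at (0,32/3); v=(3,1)
3. t=1/3 → T at (1,11); v=(3,-1)
4. t=11/3 → R at (12,22/3); v=(-3,-1)

Final position: (12,22/3)
Wall sequence: RLTR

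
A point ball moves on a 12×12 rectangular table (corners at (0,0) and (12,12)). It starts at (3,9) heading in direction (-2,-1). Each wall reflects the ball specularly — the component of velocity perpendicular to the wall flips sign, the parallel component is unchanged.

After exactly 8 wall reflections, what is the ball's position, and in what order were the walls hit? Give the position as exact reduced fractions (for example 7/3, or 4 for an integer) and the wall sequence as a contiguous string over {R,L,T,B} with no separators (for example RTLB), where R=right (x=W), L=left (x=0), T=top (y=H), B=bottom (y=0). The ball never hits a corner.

Final position: (12,3/2)
Wall sequence: LRBLRTLR

1. t=3/2 → L at (0,15/2); v=(2,-1)
2. t=6 → R at (12,3/2); v=(-2,-1)
3. t=3/2 → B at (9,0); v=(-2,1)
4. t=9/2 → L at (0,9/2); v=(2,1)
5. t=6 → R at (12,21/2); v=(-2,1)
6. t=3/2 → T at (9,12); v=(-2,-1)
7. t=9/2 → L at (0,15/2); v=(2,-1)
8. t=6 → R at (12,3/2); v=(-2,-1)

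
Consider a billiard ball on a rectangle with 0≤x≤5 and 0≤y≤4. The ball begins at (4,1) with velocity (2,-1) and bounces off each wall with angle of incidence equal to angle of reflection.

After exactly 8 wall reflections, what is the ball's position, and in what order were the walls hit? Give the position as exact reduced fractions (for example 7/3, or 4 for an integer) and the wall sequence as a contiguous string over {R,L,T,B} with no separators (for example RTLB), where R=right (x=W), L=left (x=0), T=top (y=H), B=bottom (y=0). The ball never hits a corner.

Final position: (5,3/2)
Wall sequence: RBLTRLBR

1. t=1/2 → R at (5,1/2); v=(-2,-1)
2. t=1/2 → B at (4,0); v=(-2,1)
3. t=2 → L at (0,2); v=(2,1)
4. t=2 → T at (4,4); v=(2,-1)
5. t=1/2 → R at (5,7/2); v=(-2,-1)
6. t=5/2 → L at (0,1); v=(2,-1)
7. t=1 → B at (2,0); v=(2,1)
8. t=3/2 → R at (5,3/2); v=(-2,1)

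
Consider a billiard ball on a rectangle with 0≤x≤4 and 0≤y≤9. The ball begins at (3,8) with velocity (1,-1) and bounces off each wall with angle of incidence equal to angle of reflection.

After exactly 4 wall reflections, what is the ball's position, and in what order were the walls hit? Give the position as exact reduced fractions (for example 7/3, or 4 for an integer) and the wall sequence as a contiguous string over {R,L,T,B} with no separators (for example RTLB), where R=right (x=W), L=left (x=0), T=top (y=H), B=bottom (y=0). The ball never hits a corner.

1. t=1 → R at (4,7); v=(-1,-1)
2. t=4 → L at (0,3); v=(1,-1)
3. t=3 → B at (3,0); v=(1,1)
4. t=1 → R at (4,1); v=(-1,1)

Final position: (4,1)
Wall sequence: RLBR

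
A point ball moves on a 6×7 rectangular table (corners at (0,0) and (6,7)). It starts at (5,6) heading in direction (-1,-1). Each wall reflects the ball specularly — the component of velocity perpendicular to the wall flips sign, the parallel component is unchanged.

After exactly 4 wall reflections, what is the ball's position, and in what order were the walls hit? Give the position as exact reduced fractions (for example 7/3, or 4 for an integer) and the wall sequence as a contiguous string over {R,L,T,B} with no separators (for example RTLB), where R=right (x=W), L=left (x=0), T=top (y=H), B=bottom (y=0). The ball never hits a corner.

Final position: (4,7)
Wall sequence: LBRT

1. t=5 → L at (0,1); v=(1,-1)
2. t=1 → B at (1,0); v=(1,1)
3. t=5 → R at (6,5); v=(-1,1)
4. t=2 → T at (4,7); v=(-1,-1)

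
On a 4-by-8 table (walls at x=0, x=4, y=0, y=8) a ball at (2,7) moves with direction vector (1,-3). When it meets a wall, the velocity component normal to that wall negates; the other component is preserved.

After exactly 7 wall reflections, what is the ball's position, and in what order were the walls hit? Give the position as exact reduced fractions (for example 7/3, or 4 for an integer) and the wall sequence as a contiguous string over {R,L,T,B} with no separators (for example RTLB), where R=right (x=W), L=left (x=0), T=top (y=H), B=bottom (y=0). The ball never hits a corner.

Final position: (11/3,8)
Wall sequence: RBTLBRT

1. t=2 → R at (4,1); v=(-1,-3)
2. t=1/3 → B at (11/3,0); v=(-1,3)
3. t=8/3 → T at (1,8); v=(-1,-3)
4. t=1 → L at (0,5); v=(1,-3)
5. t=5/3 → B at (5/3,0); v=(1,3)
6. t=7/3 → R at (4,7); v=(-1,3)
7. t=1/3 → T at (11/3,8); v=(-1,-3)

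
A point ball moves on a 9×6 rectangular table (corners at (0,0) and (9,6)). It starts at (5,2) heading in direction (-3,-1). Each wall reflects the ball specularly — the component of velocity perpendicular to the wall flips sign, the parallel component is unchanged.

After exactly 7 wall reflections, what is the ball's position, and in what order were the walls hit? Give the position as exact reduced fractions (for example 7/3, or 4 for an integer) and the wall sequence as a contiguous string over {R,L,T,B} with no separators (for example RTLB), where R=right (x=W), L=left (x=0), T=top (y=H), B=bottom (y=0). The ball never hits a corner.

1. t=5/3 → L at (0,1/3); v=(3,-1)
2. t=1/3 → B at (1,0); v=(3,1)
3. t=8/3 → R at (9,8/3); v=(-3,1)
4. t=3 → L at (0,17/3); v=(3,1)
5. t=1/3 → T at (1,6); v=(3,-1)
6. t=8/3 → R at (9,10/3); v=(-3,-1)
7. t=3 → L at (0,1/3); v=(3,-1)

Final position: (0,1/3)
Wall sequence: LBRLTRL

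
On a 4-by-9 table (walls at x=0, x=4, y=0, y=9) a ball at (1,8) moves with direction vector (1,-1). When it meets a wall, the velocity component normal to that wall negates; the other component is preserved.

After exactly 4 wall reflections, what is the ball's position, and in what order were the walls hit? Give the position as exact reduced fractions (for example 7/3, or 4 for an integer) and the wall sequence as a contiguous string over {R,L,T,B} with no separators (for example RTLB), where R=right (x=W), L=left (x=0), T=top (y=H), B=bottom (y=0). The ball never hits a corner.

Final position: (4,3)
Wall sequence: RLBR

1. t=3 → R at (4,5); v=(-1,-1)
2. t=4 → L at (0,1); v=(1,-1)
3. t=1 → B at (1,0); v=(1,1)
4. t=3 → R at (4,3); v=(-1,1)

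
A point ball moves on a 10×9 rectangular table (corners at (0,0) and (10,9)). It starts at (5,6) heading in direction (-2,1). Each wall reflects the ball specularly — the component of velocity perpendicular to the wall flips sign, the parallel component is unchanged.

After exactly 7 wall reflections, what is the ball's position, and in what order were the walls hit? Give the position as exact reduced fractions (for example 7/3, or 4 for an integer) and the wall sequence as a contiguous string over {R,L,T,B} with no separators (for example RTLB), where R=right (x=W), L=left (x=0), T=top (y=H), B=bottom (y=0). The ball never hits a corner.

1. t=5/2 → L at (0,17/2); v=(2,1)
2. t=1/2 → T at (1,9); v=(2,-1)
3. t=9/2 → R at (10,9/2); v=(-2,-1)
4. t=9/2 → B at (1,0); v=(-2,1)
5. t=1/2 → L at (0,1/2); v=(2,1)
6. t=5 → R at (10,11/2); v=(-2,1)
7. t=7/2 → T at (3,9); v=(-2,-1)

Final position: (3,9)
Wall sequence: LTRBLRT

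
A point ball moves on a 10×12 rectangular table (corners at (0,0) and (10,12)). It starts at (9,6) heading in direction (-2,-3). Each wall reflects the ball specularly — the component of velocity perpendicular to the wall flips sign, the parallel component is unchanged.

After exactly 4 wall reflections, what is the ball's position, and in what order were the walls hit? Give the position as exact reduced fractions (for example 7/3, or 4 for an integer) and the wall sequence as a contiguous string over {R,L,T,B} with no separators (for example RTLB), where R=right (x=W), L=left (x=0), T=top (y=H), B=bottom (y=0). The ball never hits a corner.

1. t=2 → B at (5,0); v=(-2,3)
2. t=5/2 → L at (0,15/2); v=(2,3)
3. t=3/2 → T at (3,12); v=(2,-3)
4. t=7/2 → R at (10,3/2); v=(-2,-3)

Final position: (10,3/2)
Wall sequence: BLTR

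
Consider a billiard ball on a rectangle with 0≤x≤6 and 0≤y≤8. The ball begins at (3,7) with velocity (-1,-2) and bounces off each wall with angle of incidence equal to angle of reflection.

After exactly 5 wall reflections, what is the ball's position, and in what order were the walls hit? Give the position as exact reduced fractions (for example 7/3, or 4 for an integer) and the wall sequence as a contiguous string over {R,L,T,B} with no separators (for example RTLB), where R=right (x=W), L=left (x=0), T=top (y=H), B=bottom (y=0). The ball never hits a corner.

Final position: (7/2,0)
Wall sequence: LBTRB

1. t=3 → L at (0,1); v=(1,-2)
2. t=1/2 → B at (1/2,0); v=(1,2)
3. t=4 → T at (9/2,8); v=(1,-2)
4. t=3/2 → R at (6,5); v=(-1,-2)
5. t=5/2 → B at (7/2,0); v=(-1,2)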